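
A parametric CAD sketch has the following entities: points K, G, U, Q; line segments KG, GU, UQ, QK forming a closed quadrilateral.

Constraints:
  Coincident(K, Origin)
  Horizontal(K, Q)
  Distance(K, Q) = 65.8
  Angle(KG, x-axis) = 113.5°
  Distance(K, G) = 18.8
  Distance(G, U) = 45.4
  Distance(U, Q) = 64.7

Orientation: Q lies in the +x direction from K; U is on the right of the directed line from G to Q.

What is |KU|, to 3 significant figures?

26.7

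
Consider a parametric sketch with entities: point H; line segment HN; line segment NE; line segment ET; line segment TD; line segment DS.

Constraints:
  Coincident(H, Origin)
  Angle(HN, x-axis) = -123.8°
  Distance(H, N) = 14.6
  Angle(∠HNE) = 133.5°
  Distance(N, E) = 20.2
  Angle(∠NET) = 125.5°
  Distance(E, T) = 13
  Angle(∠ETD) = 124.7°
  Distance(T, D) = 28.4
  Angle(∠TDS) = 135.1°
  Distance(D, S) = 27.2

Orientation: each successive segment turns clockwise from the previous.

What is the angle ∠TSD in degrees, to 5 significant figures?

22.961°

∠ETD = 124.7° gives TD at 79.900° from the x-axis; with |TD| = 28.4, D = (-32.277, 21.584). ∠TDS = 135.1° gives DS at 35.000° from the x-axis; with |DS| = 27.2, S = (-9.9962, 37.186). Then cos ∠TSD = ST·SD / (|ST||SD|), giving 22.961°.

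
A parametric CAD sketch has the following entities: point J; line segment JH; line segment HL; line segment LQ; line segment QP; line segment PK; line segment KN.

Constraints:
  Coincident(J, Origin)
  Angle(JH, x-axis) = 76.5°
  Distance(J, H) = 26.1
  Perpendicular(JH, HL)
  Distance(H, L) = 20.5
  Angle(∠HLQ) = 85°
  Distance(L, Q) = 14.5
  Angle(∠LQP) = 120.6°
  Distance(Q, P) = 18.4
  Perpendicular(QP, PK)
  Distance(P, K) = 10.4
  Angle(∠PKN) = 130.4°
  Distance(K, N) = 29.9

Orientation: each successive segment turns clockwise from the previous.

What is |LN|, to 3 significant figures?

17.6

QP ⟂ PK, so PK runs at 102°; with |PK| = 10.4, K = (1.25, 13.2). ∠PKN = 130.4° gives KN at 52.5° from the x-axis; with |KN| = 29.9, N = (19.5, 36.9). Then |LN| = |N − L| = 17.6.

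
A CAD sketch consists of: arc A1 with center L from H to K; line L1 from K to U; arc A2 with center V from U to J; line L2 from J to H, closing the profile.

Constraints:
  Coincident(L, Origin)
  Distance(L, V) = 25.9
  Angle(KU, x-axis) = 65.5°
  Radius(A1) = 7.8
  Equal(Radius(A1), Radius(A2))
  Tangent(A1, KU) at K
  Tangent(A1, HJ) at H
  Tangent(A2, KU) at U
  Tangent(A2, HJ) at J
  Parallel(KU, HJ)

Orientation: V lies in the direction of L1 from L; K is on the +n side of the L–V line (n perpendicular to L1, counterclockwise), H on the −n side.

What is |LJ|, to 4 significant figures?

27.05

The slot axis is L1's direction at 65.5°, so u = (cos 65.5°, sin 65.5°) = (0.4147, 0.9100) and n = (−sin 65.5°, cos 65.5°) = (-0.9100, 0.4147). L is at the origin and V lies 25.9 along u from L, so V = 25.9·u = (10.74, 23.57). Tangency of A1 to both parallel lines with radius 7.8 puts K and H at L ± 7.8·n: K = (-7.098, 3.235), H = (7.098, -3.235). Equal radii place U and J the same way about V: U = V + 7.8·n = (3.643, 26.80), J = V − 7.8·n = (17.84, 20.33). Then |LJ| = |J − L| = 27.05.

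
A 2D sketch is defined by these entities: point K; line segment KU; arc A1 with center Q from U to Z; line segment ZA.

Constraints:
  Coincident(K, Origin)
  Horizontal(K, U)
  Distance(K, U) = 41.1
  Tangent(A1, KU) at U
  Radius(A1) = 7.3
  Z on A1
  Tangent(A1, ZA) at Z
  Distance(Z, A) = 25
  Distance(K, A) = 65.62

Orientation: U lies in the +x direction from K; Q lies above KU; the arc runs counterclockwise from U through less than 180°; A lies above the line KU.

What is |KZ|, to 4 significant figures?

47.28

Checks: ∠(QU, UK) = 90.00° ✓; |QU| = 7.300 ✓; |QZ| = 7.300 ✓; ∠(QZ, ZA) = 90.00° ✓; |ZA| = 25.00 ✓; |KA| = 65.62 ✓.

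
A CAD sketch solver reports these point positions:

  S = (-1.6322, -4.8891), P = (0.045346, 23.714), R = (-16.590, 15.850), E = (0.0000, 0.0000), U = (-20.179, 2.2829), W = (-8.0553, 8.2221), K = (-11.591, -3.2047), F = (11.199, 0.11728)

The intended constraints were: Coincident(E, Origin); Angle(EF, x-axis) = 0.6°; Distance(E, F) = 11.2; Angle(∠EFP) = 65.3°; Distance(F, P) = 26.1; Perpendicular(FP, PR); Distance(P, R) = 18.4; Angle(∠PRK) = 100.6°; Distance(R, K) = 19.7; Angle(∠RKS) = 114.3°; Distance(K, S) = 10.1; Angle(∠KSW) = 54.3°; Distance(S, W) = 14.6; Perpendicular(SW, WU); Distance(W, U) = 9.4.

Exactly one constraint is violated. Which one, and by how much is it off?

Distance(W, U) = 9.4 — off by 4.10.

E = (0.00, 0.00) ✓; EF at 0.6000° ✓; |EF| = 11.20 ✓; ∠EFP = 65.30° ✓; |FP| = 26.10 ✓; ∠(FP, PR) = 90.00° ✓; |PR| = 18.40 ✓; ∠PRK = 100.6° ✓; |RK| = 19.70 ✓; ∠RKS = 114.3° ✓; |KS| = 10.10 ✓; ∠KSW = 54.30° ✓; |SW| = 14.60 ✓; ∠(SW, WU) = 90.00° ✓; |WU| = 13.50 ✗.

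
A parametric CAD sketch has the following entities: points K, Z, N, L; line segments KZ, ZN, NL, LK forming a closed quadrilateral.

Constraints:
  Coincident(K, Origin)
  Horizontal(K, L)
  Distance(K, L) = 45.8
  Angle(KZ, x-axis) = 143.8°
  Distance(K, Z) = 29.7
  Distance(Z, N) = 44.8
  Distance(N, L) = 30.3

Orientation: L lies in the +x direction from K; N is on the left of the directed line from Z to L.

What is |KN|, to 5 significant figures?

26.993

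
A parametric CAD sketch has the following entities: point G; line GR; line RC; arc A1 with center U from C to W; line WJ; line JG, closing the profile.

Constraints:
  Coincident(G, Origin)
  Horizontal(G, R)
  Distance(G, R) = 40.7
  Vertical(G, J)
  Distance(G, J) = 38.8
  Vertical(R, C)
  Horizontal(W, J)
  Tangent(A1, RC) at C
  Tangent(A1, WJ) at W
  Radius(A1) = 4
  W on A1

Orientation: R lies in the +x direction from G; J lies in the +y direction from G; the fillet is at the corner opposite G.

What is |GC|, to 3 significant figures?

53.5

The virtual corner opposite G is at (40.7, 38.8). Tangency of A1 to RC means the radius UC is perpendicular to RC and the tangent condition forces UW to be normal to WJ, with radius 4.0, so the center U sits 4.0 in from both sides at U = (36.7, 34.8). That places the tangent points at C = (40.7, 34.8) on RC and W = (36.7, 38.8) on WJ. Then |GC| = |C − G| = 53.5.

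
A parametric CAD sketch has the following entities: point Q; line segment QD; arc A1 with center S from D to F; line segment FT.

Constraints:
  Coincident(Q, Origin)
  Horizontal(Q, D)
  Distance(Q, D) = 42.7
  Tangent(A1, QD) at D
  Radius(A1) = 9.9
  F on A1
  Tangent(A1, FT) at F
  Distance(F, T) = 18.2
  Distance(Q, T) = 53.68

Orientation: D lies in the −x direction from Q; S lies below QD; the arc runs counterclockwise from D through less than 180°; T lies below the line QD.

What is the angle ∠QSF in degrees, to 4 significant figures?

168.5°

Checks: ∠(SD, DQ) = 90.00° ✓; |SF| = 9.900 ✓; ∠(SF, FT) = 90.00° ✓; |FT| = 18.20 ✓; |QT| = 53.68 ✓.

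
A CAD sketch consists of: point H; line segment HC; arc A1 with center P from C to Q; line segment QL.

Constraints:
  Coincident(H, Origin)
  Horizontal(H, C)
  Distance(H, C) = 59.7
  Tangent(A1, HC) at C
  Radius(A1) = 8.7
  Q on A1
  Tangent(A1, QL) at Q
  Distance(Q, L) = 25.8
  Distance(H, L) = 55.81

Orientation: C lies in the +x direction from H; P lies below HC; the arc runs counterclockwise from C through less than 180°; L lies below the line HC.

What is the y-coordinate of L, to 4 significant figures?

-32.05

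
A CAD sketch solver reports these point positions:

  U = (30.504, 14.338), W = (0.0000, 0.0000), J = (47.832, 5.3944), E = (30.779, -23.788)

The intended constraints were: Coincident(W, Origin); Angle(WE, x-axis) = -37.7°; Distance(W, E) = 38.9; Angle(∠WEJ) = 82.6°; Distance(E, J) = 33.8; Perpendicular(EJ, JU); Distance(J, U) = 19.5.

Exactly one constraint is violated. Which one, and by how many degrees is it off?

Perpendicular(EJ, JU) — off by 3.00°.

W = (0.00, 0.00) ✓; WE at -37.70° ✓; |WE| = 38.90 ✓; ∠WEJ = 82.60° ✓; |EJ| = 33.80 ✓; ∠(EJ, JU) = 93.00° ✗; |JU| = 19.50 ✓.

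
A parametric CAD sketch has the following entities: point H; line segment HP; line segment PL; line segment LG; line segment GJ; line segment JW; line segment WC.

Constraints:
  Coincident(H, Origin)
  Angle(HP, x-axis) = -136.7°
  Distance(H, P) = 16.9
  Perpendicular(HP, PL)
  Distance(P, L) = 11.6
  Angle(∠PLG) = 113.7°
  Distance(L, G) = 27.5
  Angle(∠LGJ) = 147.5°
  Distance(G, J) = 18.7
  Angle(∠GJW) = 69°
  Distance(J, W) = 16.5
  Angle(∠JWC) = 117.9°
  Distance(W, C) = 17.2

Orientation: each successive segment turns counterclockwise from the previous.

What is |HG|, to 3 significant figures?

24.1

HP ⟂ PL, so PL runs at -46.7°; with |PL| = 11.6, L = (-4.34, -20.0). ∠PLG = 113.7° gives LG at 19.6° from the x-axis; with |LG| = 27.5, G = (21.6, -10.8). Then |HG| = |G − H| = 24.1.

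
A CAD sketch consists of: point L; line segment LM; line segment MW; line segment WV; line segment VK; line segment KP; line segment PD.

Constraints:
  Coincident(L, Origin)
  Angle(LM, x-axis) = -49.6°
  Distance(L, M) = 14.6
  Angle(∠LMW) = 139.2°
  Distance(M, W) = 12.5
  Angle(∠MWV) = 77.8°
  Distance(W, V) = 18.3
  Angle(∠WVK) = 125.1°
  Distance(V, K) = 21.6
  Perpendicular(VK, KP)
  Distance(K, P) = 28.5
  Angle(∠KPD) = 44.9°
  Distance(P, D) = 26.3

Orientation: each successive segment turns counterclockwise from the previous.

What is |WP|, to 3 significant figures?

34.9

∠WVK = 125.1° gives VK at 148° from the x-axis; with |VK| = 21.6, K = (2.35, 16.6). VK ⟂ KP, so KP runs at -122°; with |KP| = 28.5, P = (-12.6, -7.66). Then |WP| = |P − W| = 34.9.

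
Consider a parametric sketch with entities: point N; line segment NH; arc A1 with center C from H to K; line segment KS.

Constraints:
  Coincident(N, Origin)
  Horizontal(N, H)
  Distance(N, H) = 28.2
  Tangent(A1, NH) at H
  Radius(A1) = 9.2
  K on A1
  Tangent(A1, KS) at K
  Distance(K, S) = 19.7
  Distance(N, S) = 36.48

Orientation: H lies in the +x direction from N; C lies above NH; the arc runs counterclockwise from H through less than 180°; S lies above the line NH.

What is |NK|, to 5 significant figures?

38.145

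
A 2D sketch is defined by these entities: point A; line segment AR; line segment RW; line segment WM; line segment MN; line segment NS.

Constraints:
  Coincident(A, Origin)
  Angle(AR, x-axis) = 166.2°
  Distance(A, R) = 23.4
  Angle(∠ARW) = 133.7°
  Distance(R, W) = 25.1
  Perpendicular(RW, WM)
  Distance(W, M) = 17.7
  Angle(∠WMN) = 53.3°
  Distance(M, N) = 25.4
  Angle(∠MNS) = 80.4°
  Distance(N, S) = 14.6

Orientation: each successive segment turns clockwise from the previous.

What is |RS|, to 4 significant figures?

17.06

A is at the origin; AR runs at 166.2° with length 23.4, so R = (-22.72, 5.582). ∠ARW = 133.7° gives RW at 119.9° from the x-axis; with |RW| = 25.1, W = (-35.24, 27.34). RW ⟂ WM, so WM runs at 29.90°; with |WM| = 17.7, M = (-19.89, 36.16). ∠WMN = 53.3° gives MN at -96.80° from the x-axis; with |MN| = 25.4, N = (-22.90, 10.94). ∠MNS = 80.4° gives NS at 163.6° from the x-axis; with |NS| = 14.6, S = (-36.91, 15.06). Then |RS| = |S − R| = 17.06.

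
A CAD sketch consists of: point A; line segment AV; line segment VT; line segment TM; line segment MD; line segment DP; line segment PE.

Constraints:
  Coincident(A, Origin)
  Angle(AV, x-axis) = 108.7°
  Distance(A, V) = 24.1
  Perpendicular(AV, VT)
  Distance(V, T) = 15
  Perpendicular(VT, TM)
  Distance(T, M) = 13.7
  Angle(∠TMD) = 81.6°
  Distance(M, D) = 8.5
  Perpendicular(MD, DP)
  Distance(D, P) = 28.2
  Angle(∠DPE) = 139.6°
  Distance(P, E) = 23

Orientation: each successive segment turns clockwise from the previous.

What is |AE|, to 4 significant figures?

61.45

A is at the origin; AV runs at 108.7° with length 24.1, so V = (-7.727, 22.83). The perpendicularity gives VT at right angles to AV, so VT runs at 18.70°; with |VT| = 15.0, T = (6.481, 27.64). The perpendicularity gives TM at right angles to VT, so TM runs at -71.30°; with |TM| = 13.7, M = (10.87, 14.66). ∠TMD = 81.6° gives MD at -169.7° from the x-axis; with |MD| = 8.5, D = (2.511, 13.14). The perpendicularity gives DP at right angles to MD, so DP runs at 100.3°; with |DP| = 28.2, P = (-2.531, 40.89). ∠DPE = 139.6° gives PE at 59.90° from the x-axis; with |PE| = 23.0, E = (9.003, 60.78). Then |AE| = |E − A| = 61.45.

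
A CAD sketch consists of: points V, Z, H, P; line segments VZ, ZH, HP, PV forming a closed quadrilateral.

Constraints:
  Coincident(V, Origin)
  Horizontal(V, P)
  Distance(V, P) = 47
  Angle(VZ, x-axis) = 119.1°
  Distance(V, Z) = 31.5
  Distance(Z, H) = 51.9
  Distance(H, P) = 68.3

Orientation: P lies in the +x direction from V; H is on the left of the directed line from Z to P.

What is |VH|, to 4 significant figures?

67.28

Checks: V.y = 0.00, P.y = 0.00 ✓; |ZH| = 51.90 ✓; |HP| = 68.30 ✓.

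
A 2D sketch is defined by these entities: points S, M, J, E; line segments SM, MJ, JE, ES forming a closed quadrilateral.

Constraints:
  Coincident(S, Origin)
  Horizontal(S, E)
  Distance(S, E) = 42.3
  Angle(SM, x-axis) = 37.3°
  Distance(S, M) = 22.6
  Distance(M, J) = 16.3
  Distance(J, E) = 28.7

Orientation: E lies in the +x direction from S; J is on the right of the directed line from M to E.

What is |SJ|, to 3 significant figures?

13.8

Checks: |MJ| = 16.30 ✓; |JE| = 28.70 ✓.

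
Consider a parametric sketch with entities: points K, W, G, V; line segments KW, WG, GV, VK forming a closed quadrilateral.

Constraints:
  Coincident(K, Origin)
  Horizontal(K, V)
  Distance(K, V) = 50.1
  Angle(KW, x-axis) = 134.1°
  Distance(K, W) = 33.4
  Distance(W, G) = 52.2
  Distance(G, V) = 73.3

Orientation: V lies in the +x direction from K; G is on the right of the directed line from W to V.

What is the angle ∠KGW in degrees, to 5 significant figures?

38.463°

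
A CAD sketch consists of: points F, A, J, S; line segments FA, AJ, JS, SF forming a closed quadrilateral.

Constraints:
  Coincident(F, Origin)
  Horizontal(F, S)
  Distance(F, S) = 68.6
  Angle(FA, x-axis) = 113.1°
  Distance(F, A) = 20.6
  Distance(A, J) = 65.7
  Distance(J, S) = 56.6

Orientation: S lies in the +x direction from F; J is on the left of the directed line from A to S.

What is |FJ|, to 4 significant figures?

71.51

Checks: |AJ| = 65.70 ✓; |JS| = 56.60 ✓.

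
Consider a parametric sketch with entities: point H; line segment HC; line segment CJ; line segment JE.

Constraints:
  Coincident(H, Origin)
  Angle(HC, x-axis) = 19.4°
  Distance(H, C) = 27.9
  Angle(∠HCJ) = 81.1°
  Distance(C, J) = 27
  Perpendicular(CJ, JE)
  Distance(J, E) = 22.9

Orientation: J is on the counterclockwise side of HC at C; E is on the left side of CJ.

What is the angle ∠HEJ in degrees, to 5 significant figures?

101.62°

H is at the origin; HC runs at 19.4° with length 27.9, so C = 27.9·(cos 19.4°, sin 19.4°) = (26.316, 9.2673). ∠HCJ = 81.1°, so CJ runs at 19.4° + (180° − 81.1°) = 118.30° from the x-axis; with |CJ| = 27.0, J = C + 27.0·(cos 118.30°, sin 118.30°) = (13.516, 33.040). The perpendicularity gives JE at right angles to CJ; with |JE| = 22.9 on the left of CJ, E = J + 22.9·(-0.88048, -0.47409) = (-6.6474, 22.184). Then cos ∠HEJ = EH·EJ / (|EH||EJ|), giving 101.62°.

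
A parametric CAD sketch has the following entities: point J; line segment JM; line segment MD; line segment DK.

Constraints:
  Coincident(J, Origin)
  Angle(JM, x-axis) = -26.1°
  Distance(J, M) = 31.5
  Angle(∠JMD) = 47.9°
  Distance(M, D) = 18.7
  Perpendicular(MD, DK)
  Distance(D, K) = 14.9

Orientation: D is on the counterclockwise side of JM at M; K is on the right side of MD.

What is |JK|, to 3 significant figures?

38.3

J is at the origin; JM runs at -26.1° with length 31.5, so M = 31.5·(cos -26.1°, sin -26.1°) = (28.3, -13.9). ∠JMD = 47.9°, so MD runs at -26.1° + (180° − 47.9°) = 106° from the x-axis; with |MD| = 18.7, D = M + 18.7·(cos 106°, sin 106°) = (23.1, 4.12). The perpendicularity gives DK at right angles to MD; with |DK| = 14.9 on the right of MD, K = D + 14.9·(0.961, 0.276) = (37.5, 8.22). Then |JK| = |K − J| = 38.3.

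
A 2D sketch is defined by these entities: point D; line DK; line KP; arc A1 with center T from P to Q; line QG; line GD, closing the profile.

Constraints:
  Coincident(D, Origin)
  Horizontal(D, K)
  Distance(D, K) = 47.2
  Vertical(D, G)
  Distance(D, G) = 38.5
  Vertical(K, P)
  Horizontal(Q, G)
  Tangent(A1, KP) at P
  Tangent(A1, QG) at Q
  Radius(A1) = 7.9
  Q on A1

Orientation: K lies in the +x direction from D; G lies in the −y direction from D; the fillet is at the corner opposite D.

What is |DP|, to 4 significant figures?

56.25

D is at the origin; DK is horizontal with |DK| = 47.2 and K on the +x side, so K = (47.20, 0.000). D and G share the same x with |DG| = 38.5 and G on the −y side, so G = (0.000, -38.50). The virtual corner opposite D is at (47.20, -38.50). A1 meets KP tangentially, so TP is at right angles to KP and since A1 is tangent to QG there, TQ ⟂ QG, with radius 7.9, so the center T sits 7.9 in from both sides at T = (39.30, -30.60). That places the tangent points at P = (47.20, -30.60) on KP and Q = (39.30, -38.50) on QG. Then |DP| = |P − D| = 56.25.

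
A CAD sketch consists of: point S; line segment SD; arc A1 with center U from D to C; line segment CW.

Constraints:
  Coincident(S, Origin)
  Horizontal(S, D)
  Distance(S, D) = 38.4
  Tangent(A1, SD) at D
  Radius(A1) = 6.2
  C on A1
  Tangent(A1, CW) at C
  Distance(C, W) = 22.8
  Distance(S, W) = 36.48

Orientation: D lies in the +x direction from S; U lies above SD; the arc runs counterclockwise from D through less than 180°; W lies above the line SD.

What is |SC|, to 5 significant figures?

43.891

S is at the origin; S and D share the same y with |SD| = 38.4 and D on the +x side, so D = (38.400, 0.0000). The tangent condition forces UD to be normal to SD, so U = D + (0, 6.2) = (38.400, 6.2000). Since UC ⟂ CW (tangency), |UW| = √(6.2² + 22.8²) = 23.628 regardless of where C sits on A1. So W lies on both circle(S, 36.48) and circle(U, 23.628); the above-SD intersection is W = (25.556, 26.032). C is the foot of the tangent from W: C = (42.537, 10.818).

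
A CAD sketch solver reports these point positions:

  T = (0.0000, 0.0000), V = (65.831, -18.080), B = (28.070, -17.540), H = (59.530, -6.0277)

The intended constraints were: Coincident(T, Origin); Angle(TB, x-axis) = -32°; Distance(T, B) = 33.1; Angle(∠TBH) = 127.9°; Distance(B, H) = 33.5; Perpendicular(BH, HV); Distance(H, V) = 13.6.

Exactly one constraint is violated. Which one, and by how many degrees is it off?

Perpendicular(BH, HV) — off by 7.50°.

T = (0.00, 0.00) ✓; TB at -32.00° ✓; |TB| = 33.10 ✓; ∠TBH = 127.9° ✓; |BH| = 33.50 ✓; ∠(BH, HV) = 82.50° ✗; |HV| = 13.60 ✓.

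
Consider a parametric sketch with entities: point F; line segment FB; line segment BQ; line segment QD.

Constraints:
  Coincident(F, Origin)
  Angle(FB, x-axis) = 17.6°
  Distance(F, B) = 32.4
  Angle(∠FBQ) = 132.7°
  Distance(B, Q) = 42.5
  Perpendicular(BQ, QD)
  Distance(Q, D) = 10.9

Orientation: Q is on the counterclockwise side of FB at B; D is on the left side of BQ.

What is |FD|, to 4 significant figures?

65.75

F is at the origin; FB runs at 17.6° with length 32.4, so B = 32.4·(cos 17.6°, sin 17.6°) = (30.88, 9.797). ∠FBQ = 132.7°, so BQ runs at 17.6° + (180° − 132.7°) = 64.90° from the x-axis; with |BQ| = 42.5, Q = B + 42.5·(cos 64.90°, sin 64.90°) = (48.91, 48.28). The perpendicularity gives QD at right angles to BQ; with |QD| = 10.9 on the left of BQ, D = Q + 10.9·(-0.9056, 0.4242) = (39.04, 52.91). Then |FD| = |D − F| = 65.75.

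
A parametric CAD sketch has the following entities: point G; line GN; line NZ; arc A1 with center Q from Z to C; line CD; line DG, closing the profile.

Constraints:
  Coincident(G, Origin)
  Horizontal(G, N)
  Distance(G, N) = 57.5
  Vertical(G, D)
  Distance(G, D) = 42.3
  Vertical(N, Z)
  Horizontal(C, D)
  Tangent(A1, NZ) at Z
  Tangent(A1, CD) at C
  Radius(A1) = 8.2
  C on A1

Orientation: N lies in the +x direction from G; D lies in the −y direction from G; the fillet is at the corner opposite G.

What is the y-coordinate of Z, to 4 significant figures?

-34.10

The virtual corner opposite G is at (57.50, -42.30). The tangent condition forces QZ to be normal to NZ and the tangent condition forces QC to be normal to CD, with radius 8.2, so the center Q sits 8.2 in from both sides at Q = (49.30, -34.10). That places the tangent points at Z = (57.50, -34.10) on NZ and C = (49.30, -42.30) on CD. So Z.y = -34.10.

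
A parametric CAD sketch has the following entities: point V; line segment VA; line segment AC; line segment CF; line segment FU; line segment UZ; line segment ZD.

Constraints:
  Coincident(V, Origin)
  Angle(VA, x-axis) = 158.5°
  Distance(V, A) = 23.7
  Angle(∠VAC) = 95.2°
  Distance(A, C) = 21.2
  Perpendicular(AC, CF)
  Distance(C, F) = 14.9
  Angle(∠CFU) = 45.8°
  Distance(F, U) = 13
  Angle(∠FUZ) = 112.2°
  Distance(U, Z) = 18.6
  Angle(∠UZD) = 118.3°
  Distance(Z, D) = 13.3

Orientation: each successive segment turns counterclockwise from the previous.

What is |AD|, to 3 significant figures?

34.6

∠FUZ = 112.2° gives UZ at 175° from the x-axis; with |UZ| = 18.6, Z = (-40.7, -3.03). ∠UZD = 118.3° gives ZD at -123° from the x-axis; with |ZD| = 13.3, D = (-48.0, -14.2). Then |AD| = |D − A| = 34.6.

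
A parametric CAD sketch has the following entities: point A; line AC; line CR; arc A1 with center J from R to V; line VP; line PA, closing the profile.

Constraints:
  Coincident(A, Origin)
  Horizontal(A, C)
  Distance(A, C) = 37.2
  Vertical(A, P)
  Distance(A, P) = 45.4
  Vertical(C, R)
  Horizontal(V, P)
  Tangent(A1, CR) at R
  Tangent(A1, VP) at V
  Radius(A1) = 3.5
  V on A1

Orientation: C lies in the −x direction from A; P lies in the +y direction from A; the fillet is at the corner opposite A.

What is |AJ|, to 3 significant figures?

53.8

A and P share the same x with |AP| = 45.4 and P on the +y side, so P = (0.00, 45.4). The virtual corner opposite A is at (-37.2, 45.4). Tangency of A1 to CR means the radius JR is perpendicular to CR and A1 meets VP tangentially, so JV is at right angles to VP, with radius 3.5, so the center J sits 3.5 in from both sides at J = (-33.7, 41.9). Then |AJ| = |J − A| = 53.8.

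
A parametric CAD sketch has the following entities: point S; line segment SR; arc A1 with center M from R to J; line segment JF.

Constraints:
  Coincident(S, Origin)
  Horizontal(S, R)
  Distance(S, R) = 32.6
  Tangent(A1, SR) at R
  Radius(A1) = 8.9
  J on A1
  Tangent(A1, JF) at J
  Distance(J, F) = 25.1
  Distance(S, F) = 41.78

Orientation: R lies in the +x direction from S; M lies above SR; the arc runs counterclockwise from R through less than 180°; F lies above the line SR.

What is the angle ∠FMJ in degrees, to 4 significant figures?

70.48°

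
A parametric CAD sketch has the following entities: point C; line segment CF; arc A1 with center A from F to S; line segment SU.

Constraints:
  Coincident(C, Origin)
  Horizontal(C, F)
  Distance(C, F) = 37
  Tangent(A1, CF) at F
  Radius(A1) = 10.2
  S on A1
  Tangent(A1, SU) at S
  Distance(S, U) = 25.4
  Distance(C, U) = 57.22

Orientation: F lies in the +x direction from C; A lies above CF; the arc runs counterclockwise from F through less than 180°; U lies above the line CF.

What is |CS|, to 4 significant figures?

48.50

Checks: |AS| = 10.20 ✓; ∠(AS, SU) = 90.00° ✓; |SU| = 25.40 ✓; |CU| = 57.22 ✓.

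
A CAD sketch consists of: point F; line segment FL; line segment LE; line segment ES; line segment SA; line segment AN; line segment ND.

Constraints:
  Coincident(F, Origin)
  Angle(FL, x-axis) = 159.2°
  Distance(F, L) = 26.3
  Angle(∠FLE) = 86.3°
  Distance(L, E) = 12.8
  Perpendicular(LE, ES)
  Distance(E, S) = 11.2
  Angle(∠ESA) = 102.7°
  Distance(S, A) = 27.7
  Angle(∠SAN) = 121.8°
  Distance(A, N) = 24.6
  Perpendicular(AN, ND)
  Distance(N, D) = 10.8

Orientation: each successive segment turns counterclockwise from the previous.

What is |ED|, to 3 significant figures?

37.4

F is at the origin; FL runs at 159.2° with length 26.3, so L = (-24.6, 9.34). ∠FLE = 86.3° gives LE at -107° from the x-axis; with |LE| = 12.8, E = (-28.3, -2.89). The perpendicularity gives ES at right angles to LE, so ES runs at -17.1°; with |ES| = 11.2, S = (-17.6, -6.19). ∠ESA = 102.7° gives SA at 60.2° from the x-axis; with |SA| = 27.7, A = (-3.88, 17.8). ∠SAN = 121.8° gives AN at 118° from the x-axis; with |AN| = 24.6, N = (-15.6, 39.5). AN ⟂ ND, so ND runs at -152°; with |ND| = 10.8, D = (-25.1, 34.4). Then |ED| = |D − E| = 37.4.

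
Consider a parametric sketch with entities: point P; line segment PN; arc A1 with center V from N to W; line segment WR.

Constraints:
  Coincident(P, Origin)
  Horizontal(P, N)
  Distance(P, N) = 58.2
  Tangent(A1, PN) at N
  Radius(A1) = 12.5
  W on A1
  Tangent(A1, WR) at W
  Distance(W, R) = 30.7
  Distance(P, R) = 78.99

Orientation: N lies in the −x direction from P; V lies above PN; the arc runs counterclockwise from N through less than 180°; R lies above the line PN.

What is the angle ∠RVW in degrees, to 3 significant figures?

67.8°

P is at the origin; PN is horizontal with |PN| = 58.2 and N on the −x side, so N = (-58.2, 0.00). Since A1 is tangent to PN there, VN ⟂ PN, so V = N + (0, 12.5) = (-58.2, 12.5). Since VW ⟂ WR (tangency), |VR| = √(12.5² + 30.7²) = 33.1 regardless of where W sits on A1. So R lies on both circle(P, 78.99) and circle(V, 33.1); the above-PN intersection is R = (-65.0, 45.0). W is the foot of the tangent from R: W = (-47.8, 19.5).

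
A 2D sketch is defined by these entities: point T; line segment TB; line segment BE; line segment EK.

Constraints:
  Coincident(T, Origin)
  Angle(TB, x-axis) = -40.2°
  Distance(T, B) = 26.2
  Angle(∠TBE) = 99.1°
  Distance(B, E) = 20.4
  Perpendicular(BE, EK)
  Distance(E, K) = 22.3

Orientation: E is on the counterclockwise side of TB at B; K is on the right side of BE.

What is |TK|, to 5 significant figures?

54.063

∠TBE = 99.1°, so BE runs at -40.2° + (180° − 99.1°) = 40.700° from the x-axis; with |BE| = 20.4, E = B + 20.4·(cos 40.700°, sin 40.700°) = (35.477, -3.6082). The perpendicularity gives EK at right angles to BE; with |EK| = 22.3 on the right of BE, K = E + 22.3·(0.65210, -0.75813) = (50.019, -20.515). Then |TK| = |K − T| = 54.063.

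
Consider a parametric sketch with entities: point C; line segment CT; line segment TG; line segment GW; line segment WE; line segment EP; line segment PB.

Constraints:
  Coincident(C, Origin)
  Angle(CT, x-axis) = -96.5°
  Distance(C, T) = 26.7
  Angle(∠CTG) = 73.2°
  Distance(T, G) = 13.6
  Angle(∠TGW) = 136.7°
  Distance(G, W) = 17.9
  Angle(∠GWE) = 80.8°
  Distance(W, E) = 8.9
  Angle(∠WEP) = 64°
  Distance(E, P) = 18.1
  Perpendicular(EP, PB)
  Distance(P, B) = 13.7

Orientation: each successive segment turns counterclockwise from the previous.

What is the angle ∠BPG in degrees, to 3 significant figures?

170°

∠WEP = 64.0° gives EP at -91.2° from the x-axis; with |EP| = 18.1, P = (12.7, -23.7). EP ⟂ PB, so PB runs at -1.20°; with |PB| = 13.7, B = (26.4, -24.0). Then cos ∠BPG = PB·PG / (|PB||PG|), giving 170°.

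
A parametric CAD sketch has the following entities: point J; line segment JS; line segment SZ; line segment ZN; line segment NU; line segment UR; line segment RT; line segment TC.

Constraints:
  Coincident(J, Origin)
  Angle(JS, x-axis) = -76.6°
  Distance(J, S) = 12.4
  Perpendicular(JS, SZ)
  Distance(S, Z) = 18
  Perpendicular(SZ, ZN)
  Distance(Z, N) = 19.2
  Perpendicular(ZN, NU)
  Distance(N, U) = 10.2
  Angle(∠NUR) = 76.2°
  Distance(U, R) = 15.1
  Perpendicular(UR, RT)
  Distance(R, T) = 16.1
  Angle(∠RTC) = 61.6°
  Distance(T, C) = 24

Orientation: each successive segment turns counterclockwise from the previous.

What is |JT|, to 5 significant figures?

27.335

∠NUR = 76.2° gives UR at -62.800° from the x-axis; with |UR| = 15.1, R = (12.914, -5.0077). UR is perpendicular to RT, so RT runs at 27.200°; with |RT| = 16.1, T = (27.234, 2.3516). Then |JT| = |T − J| = 27.335.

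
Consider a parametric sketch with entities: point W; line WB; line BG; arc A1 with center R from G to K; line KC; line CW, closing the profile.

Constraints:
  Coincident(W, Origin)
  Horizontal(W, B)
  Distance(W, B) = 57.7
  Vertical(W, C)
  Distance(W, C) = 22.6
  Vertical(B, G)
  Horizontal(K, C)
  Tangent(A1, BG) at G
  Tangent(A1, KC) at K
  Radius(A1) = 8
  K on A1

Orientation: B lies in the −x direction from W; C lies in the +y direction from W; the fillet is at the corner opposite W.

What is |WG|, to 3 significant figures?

59.5

W is at the origin; W and B share the same y with |WB| = 57.7 and B on the −x side, so B = (-57.7, 0.00). WC is vertical with |WC| = 22.6 and C on the +y side, so C = (0.00, 22.6). The virtual corner opposite W is at (-57.7, 22.6). The tangent condition forces RG to be normal to BG and tangency of A1 to KC means the radius RK is perpendicular to KC, with radius 8.0, so the center R sits 8.0 in from both sides at R = (-49.7, 14.6). That places the tangent points at G = (-57.7, 14.6) on BG and K = (-49.7, 22.6) on KC. Then |WG| = |G − W| = 59.5.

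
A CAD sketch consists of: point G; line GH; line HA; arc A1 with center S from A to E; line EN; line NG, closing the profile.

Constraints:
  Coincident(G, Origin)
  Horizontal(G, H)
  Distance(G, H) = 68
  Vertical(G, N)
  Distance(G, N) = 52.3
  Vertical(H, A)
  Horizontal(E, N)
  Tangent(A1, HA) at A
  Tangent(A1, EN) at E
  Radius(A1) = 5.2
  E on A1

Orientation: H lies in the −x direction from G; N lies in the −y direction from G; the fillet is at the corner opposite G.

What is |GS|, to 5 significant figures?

78.500

G is at the origin; G and H share the same y with |GH| = 68.0 and H on the −x side, so H = (-68.000, 0.0000). G and N share the same x with |GN| = 52.3 and N on the −y side, so N = (0.0000, -52.300). The virtual corner opposite G is at (-68.000, -52.300). Tangency of A1 to HA means the radius SA is perpendicular to HA and since A1 is tangent to EN there, SE ⟂ EN, with radius 5.2, so the center S sits 5.2 in from both sides at S = (-62.800, -47.100). Then |GS| = |S − G| = 78.500.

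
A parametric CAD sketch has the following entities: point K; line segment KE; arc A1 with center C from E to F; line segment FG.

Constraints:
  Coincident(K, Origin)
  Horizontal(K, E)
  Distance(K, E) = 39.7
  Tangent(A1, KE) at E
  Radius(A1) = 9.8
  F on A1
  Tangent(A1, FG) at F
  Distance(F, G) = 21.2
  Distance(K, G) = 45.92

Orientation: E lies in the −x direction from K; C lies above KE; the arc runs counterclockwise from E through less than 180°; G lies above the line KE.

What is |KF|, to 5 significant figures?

31.979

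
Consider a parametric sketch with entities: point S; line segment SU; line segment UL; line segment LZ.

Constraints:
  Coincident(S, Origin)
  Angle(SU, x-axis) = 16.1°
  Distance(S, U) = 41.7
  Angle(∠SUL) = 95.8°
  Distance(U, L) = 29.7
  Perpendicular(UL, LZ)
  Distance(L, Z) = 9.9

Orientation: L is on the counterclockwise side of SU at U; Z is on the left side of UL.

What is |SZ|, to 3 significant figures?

46.3

∠SUL = 95.8°, so UL runs at 16.1° + (180° − 95.8°) = 100° from the x-axis; with |UL| = 29.7, L = U + 29.7·(cos 100°, sin 100°) = (34.8, 40.8). The perpendicularity gives LZ at right angles to UL; with |LZ| = 9.9 on the left of UL, Z = L + 9.9·(-0.984, -0.179) = (25.0, 39.0). Then |SZ| = |Z − S| = 46.3.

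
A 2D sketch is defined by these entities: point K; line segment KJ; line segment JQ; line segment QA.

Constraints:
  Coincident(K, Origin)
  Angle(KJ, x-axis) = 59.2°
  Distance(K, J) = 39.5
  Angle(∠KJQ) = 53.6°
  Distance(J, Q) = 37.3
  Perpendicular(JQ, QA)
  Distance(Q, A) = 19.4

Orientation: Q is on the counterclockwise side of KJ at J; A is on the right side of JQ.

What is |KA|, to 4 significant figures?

53.04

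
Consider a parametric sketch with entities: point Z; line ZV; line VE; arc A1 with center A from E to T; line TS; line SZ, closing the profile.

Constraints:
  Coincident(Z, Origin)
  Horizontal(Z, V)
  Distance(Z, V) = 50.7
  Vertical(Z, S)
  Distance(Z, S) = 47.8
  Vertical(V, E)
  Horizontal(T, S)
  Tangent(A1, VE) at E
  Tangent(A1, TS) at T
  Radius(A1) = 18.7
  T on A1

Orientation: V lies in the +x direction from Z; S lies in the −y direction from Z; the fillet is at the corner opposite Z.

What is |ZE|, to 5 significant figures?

58.458

Z is at the origin; Z and V share the same y with |ZV| = 50.7 and V on the +x side, so V = (50.700, 0.0000). ZS is vertical with |ZS| = 47.8 and S on the −y side, so S = (0.0000, -47.800). The virtual corner opposite Z is at (50.700, -47.800). A1 meets VE tangentially, so AE is at right angles to VE and the tangent condition forces AT to be normal to TS, with radius 18.7, so the center A sits 18.7 in from both sides at A = (32.000, -29.100). That places the tangent points at E = (50.700, -29.100) on VE and T = (32.000, -47.800) on TS. Then |ZE| = |E − Z| = 58.458.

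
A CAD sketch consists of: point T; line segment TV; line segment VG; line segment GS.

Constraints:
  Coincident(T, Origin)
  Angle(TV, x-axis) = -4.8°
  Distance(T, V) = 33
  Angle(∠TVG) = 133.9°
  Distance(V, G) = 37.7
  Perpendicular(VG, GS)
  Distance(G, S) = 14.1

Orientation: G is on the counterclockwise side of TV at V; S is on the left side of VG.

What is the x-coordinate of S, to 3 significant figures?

51.9

T is at the origin; TV runs at -4.8° with length 33.0, so V = 33.0·(cos -4.8°, sin -4.8°) = (32.9, -2.76). ∠TVG = 133.9°, so VG runs at -4.8° + (180° − 133.9°) = 41.3° from the x-axis; with |VG| = 37.7, G = V + 37.7·(cos 41.3°, sin 41.3°) = (61.2, 22.1). VG is perpendicular to GS; with |GS| = 14.1 on the left of VG, S = G + 14.1·(-0.660, 0.751) = (51.9, 32.7). So S.x = 51.9.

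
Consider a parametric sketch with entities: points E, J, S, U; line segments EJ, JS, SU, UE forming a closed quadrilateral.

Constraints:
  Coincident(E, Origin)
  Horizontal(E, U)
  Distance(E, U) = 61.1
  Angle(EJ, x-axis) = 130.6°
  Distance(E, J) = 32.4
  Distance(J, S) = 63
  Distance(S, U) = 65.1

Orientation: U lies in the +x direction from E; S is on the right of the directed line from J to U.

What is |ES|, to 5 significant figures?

33.164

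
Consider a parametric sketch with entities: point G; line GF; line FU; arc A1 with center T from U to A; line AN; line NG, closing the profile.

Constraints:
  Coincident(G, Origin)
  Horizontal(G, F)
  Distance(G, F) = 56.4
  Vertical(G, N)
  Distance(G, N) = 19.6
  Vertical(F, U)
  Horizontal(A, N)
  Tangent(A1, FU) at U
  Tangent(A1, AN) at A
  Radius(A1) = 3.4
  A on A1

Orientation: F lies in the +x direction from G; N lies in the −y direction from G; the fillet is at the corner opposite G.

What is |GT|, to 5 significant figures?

55.421

G and N share the same x with |GN| = 19.6 and N on the −y side, so N = (0.0000, -19.600). The virtual corner opposite G is at (56.400, -19.600). A1 meets FU tangentially, so TU is at right angles to FU and the tangent condition forces TA to be normal to AN, with radius 3.4, so the center T sits 3.4 in from both sides at T = (53.000, -16.200). Then |GT| = |T − G| = 55.421.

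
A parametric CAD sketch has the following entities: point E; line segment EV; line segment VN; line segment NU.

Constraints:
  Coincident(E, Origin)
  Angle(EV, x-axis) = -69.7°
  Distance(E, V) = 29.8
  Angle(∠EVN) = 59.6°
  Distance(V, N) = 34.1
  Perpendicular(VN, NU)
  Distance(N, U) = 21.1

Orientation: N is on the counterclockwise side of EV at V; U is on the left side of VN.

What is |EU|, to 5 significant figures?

19.569

∠EVN = 59.6°, so VN runs at -69.7° + (180° − 59.6°) = 50.700° from the x-axis; with |VN| = 34.1, N = V + 34.1·(cos 50.700°, sin 50.700°) = (31.937, -1.5611). VN ⟂ NU; with |NU| = 21.1 on the left of VN, U = N + 21.1·(-0.77384, 0.63338) = (15.609, 11.803). Then |EU| = |U − E| = 19.569.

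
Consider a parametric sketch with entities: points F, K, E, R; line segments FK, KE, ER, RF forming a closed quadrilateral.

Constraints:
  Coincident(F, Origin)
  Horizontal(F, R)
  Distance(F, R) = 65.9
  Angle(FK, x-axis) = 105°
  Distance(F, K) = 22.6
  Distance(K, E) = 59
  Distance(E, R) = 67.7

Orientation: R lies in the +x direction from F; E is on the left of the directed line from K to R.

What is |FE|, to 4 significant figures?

72.23

F is at the origin; FR is horizontal with |FR| = 65.9 and R in +x, so R = (65.9, 0). FK runs at 105.0° with |FK| = 22.6, so K = (-5.849, 21.83). E is determined by |KE| = 59.0 and |ER| = 67.7 together: it lies at the intersection of circle(K, 59.0) and circle(R, 67.7). With |KR| = 75.00, the foot of the radical line on KR is 30.15 from K and the perpendicular offset is √(59.0² − 30.15²) = 50.71. Taking the left-of-KR solution: E = (37.76, 61.57).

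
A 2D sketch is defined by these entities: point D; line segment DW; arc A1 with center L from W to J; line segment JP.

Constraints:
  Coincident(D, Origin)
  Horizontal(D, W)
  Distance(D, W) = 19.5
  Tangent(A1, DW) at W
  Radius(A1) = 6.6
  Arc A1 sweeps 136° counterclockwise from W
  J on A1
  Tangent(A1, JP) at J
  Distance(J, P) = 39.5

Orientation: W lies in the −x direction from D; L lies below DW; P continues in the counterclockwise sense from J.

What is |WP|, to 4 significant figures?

45.52

D is at the origin; DW is horizontal with |DW| = 19.5 and W on the −x side, so W = (-19.50, 0.000). A1 meets DW tangentially, so LW is at right angles to DW, so L = W + (0, -6.6) = (-19.50, -6.600). On A1, W sits at bearing 90° from L; a 136° counterclockwise sweep puts J at bearing 226°, so J = L + 6.6·(cos 226°, sin 226°) = (-24.08, -11.35). Since A1 is tangent to JP there, LJ ⟂ JP, so JP runs along (−sin 226°, cos 226°); with |JP| = 39.5, P = (4.329, -38.79). Then |WP| = |P − W| = 45.52.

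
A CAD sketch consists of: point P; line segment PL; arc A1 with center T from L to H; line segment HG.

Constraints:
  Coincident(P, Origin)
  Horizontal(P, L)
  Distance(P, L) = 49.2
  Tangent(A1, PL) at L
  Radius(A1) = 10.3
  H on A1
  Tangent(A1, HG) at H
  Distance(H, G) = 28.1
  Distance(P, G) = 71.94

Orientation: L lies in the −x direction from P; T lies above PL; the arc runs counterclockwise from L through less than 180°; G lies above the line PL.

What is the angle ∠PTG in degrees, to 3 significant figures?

126°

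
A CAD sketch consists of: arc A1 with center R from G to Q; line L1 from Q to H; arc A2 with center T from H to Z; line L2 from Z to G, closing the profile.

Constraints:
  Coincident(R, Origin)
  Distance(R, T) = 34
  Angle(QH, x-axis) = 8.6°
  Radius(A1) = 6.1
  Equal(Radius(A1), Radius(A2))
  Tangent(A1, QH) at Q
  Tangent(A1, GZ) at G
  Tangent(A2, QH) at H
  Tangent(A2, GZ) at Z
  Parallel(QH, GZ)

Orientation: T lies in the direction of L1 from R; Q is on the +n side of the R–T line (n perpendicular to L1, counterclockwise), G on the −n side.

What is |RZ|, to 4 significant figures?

34.54

The slot axis is L1's direction at 8.6°, so u = (cos 8.6°, sin 8.6°) = (0.9888, 0.1495) and n = (−sin 8.6°, cos 8.6°) = (-0.1495, 0.9888). R is at the origin and T lies 34.0 along u from R, so T = 34.0·u = (33.62, 5.084). Tangency of A1 to both parallel lines with radius 6.1 puts Q and G at R ± 6.1·n: Q = (-0.9122, 6.031), G = (0.9122, -6.031). Equal radii place H and Z the same way about T: H = T + 6.1·n = (32.71, 11.12), Z = T − 6.1·n = (34.53, -0.9472). Then |RZ| = |Z − R| = 34.54.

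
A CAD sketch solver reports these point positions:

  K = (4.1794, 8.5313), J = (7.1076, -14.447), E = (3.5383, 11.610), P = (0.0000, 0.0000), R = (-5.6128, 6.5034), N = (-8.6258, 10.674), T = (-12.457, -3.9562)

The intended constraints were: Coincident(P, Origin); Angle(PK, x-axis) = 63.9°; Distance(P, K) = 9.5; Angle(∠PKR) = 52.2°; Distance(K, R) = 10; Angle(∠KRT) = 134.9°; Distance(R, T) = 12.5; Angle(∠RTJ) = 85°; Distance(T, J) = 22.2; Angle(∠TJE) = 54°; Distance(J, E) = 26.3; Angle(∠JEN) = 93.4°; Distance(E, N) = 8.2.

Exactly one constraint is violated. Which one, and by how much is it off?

Distance(E, N) = 8.2 — off by 4.00.

P = (0.00, 0.00) ✓; PK at 63.90° ✓; |PK| = 9.500 ✓; ∠PKR = 52.20° ✓; |KR| = 10.00 ✓; ∠KRT = 134.9° ✓; |RT| = 12.50 ✓; ∠RTJ = 85.00° ✓; |TJ| = 22.20 ✓; ∠TJE = 54.00° ✓; |JE| = 26.30 ✓; ∠JEN = 93.40° ✓; |EN| = 12.20 ✗.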